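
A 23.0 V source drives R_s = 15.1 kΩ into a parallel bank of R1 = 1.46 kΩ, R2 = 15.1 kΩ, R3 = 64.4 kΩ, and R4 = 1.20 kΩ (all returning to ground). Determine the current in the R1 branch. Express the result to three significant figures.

Combine the parallel branches: R_p = (1/1.46 + 1/15.1 + 1/64.4 + 1/1.20)⁻¹ = 0.6250 kΩ.
V_A by voltage divider: V_A = 23.0 × 0.6250/(15.1 + 0.6250) = 0.9141 V.
I(R1) = V_A / R1 = 0.9141/1.46 = 0.6261 mA.

I ≈ 0.626 mA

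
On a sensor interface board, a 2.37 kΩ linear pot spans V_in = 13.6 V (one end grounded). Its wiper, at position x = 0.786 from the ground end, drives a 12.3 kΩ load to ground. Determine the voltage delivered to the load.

The pot divides into 0.5072 kΩ above the wiper and 1.863 kΩ below.
R_L loads the lower segment: effective lower R = 1.618 kΩ.
Then V_out = V_in · 1.618/(0.5072 + 1.618) = 10.35 V.

V_out ≈ 10.4 V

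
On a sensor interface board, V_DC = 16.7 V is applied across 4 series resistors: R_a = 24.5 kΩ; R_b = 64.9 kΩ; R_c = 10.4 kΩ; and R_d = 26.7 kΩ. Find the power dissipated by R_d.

P ≈ 0.465 mW

The common current is I = 16.7/126.5 = 0.1320 mA.
P = I²R = 0.01743 × 26.7 = 0.4653 mW.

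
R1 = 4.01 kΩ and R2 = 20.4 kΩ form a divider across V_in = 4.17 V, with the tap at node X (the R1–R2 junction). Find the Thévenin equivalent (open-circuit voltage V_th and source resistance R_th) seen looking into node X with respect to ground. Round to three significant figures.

With X open, the divider is unloaded: V_th = 4.17 × 20.4/24.41 = 3.485 V.
Zeroing V_in shorts the top of R1 to ground, so R_th = R1 ‖ R2 = 3.351 kΩ.

V_th ≈ 3.48 V, R_th ≈ 3.35 kΩ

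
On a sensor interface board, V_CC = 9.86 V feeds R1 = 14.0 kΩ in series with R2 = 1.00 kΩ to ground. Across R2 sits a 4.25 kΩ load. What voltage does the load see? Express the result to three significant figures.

V_out ≈ 0.539 V

The load sits in parallel with R2, giving an effective lower resistance R2' = R2·R_L/(R2+R_L) = 0.8095 kΩ.
Voltage divider with the loaded lower leg: V_out = 9.86 × 0.8095/(14.0 + 0.8095) = 9.86 × 0.05466 = 0.5390 V.
(Unloaded it would be 0.657 V; the load pulls it down.)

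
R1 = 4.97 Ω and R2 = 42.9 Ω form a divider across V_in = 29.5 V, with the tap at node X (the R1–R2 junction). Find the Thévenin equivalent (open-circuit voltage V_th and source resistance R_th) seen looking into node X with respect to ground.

V_th ≈ 26.4 V, R_th ≈ 4.45 Ω

With X open, the divider is unloaded: V_th = 29.5 × 42.9/47.87 = 26.44 V.
Zeroing V_in shorts the top of R1 to ground, so R_th = R1 ‖ R2 = 4.454 Ω.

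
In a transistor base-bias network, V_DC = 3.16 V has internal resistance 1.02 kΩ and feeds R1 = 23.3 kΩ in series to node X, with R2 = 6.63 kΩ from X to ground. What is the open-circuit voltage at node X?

R1' = 1.02 + 23.3 = 24.32 kΩ (source resistance + R1).
Open-circuit (no load on X): V_th = V_DC · R2/(R1' + R2) = 3.16 × 6.63/(24.32 + 6.63) = 0.6769 V.

V_th ≈ 0.677 V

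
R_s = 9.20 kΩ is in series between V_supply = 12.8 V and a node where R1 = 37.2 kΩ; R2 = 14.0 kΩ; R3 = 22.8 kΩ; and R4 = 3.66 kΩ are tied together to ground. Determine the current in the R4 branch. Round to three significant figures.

Combine the parallel branches: R_p = (1/37.2 + 1/14.0 + 1/22.8 + 1/3.66)⁻¹ = 2.407 kΩ.
V_A by voltage divider: V_A = 12.8 × 2.407/(9.20 + 2.407) = 2.655 V.
Branch current I = V_A/R4 = 2.655/3.66 = 0.7253 mA.
(Equivalently: I_total = 1.103 mA, then current-divider fraction G_k/ΣG = 0.6577.)

I ≈ 0.725 mA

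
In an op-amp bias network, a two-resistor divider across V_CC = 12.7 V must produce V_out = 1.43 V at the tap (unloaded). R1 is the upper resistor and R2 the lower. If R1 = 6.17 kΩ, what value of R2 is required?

R2 ≈ 0.783 kΩ

V_out/V_CC = R2/(R1+R2) = 0.1126.
So R2 = R1 · V_out/(V_CC − V_out) = 6.17 × 1.43/(12.7 − 1.43) = 6.17 × 0.1269 = 0.7829 kΩ.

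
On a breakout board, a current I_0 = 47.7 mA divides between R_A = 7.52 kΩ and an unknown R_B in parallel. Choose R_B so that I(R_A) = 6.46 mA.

R_B ≈ 1.18 kΩ

The fraction through R_A equals R_B/(R_A+R_B).
With f = 0.1354, R_B = R_A · f/(1−f) = 7.52 × 0.1566 = 1.178 kΩ.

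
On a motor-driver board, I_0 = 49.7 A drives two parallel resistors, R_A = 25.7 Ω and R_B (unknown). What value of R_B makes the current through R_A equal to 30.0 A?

Two-branch current divider: I_A = I_0 · R_B/(R_A + R_B).
30.0/49.7 = R_B/(R_A + R_B) → R_B = R_A · (0.6036)/(1 − 0.6036) = 25.7 × 1.523 = 39.14 Ω.

R_B ≈ 39.1 Ω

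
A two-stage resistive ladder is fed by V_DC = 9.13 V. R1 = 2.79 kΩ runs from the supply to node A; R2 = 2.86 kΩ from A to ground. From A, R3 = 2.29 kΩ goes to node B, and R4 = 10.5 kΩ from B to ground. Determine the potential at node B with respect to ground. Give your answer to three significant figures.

Node A sees R2 in parallel with the series input of stage 2, R3 + R4 = 12.79 kΩ.
Effective lower resistance at A: R2 ‖ 12.79 = 2.337 kΩ.
First divider: V_A = V_DC · 2.337/(2.79 + 2.337) = 4.162 V.
Then the unloaded second divider: V_B = V_A × R4/(R3+R4) = 4.162 × 0.8210 = 3.417 V.

V_B ≈ 3.42 V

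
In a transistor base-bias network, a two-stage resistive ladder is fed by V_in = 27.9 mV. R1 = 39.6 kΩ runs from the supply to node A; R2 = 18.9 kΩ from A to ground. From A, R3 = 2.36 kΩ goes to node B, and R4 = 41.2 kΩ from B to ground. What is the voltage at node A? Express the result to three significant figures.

Looking into the second stage from A: R3 + R4 = 43.56 kΩ appears in parallel with R2.
R2 ‖ (R3+R4) = 13.18 kΩ.
V_A = 27.9 × 13.18/(39.6 + 13.18) = 6.967 mV.

V_A ≈ 6.97 mV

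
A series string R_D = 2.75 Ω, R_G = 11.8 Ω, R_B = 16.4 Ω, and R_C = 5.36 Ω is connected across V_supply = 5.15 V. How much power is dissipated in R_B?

Series current I = V_supply/ΣR = 5.15/36.31 = 0.1418 A.
P(R_B) = I²·R_B = (0.1418)² × 16.4 = 0.3299 W.

P ≈ 0.330 W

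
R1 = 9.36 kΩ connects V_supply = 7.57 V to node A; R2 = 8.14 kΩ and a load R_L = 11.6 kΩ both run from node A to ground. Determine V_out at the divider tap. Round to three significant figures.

R2 ‖ R_L = (8.14 × 11.6)/(8.14 + 11.6) = 4.783 kΩ.
Then V_out = V_supply · R2'/(R1 + R2') = 7.57 × 4.783/14.14 = 2.560 V.
(Unloaded it would be 3.52 V; the load pulls it down.)

V_out ≈ 2.56 V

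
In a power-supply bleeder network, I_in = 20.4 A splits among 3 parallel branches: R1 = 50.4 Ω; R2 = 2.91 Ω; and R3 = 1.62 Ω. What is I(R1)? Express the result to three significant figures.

Total conductance ΣG = 1/50.4 + 1/2.91 + 1/1.62 = 0.9808 (units of 1/Ω).
Current divider: I(R1) = I_in · G_k/ΣG = 20.4 × (0.01984/0.9808) = 20.4 × 0.02023 = 0.4127 A.

I ≈ 0.413 A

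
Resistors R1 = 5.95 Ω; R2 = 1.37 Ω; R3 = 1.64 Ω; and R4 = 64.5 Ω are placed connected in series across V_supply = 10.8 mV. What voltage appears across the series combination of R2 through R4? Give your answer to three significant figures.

ΣR = 5.95 + 1.37 + 1.64 + 64.5 = 73.46 Ω.
R_{R2..R4} = 1.37 + 1.64 + 64.5 = 67.51 Ω.
V = V_supply · R/ΣR = 10.8 × 0.9190 = 9.925 mV.

V ≈ 9.93 mV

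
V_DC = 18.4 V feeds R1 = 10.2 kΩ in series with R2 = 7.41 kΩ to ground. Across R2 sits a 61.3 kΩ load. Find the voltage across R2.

V_out ≈ 7.24 V

First combine the lower leg with the load: R2 ‖ R_L = 6.611 kΩ.
Now apply the divider: V_out = 18.4 × 0.3932 = 7.236 V.
(Unloaded it would be 7.74 V; the load pulls it down.)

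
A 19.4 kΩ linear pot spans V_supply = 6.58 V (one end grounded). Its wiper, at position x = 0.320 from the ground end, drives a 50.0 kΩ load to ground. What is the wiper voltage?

V_out ≈ 1.94 V

Split the track: R_lower = x·R_p = 6.208 kΩ, R_upper = (1−x)·R_p = 13.19 kΩ.
Lower segment in parallel with the load: 6.208 ‖ 50.0 = 5.522 kΩ.
Loaded-divider output: V_out = 6.58 × 0.2951 = 1.942 V.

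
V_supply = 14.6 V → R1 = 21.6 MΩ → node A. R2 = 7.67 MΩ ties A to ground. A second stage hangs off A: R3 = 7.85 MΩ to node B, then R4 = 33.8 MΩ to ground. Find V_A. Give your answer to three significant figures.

V_A ≈ 3.37 V

Node A sees R2 in parallel with the series input of stage 2, R3 + R4 = 41.65 MΩ.
Effective lower resistance at A: R2 ‖ 41.65 = 6.477 MΩ.
So V_A = 14.6 × 0.2307 = 3.368 V.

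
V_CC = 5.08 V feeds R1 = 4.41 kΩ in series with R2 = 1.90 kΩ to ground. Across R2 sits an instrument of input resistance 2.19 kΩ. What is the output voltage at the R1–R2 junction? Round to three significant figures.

V_out ≈ 0.952 V

First combine the lower leg with the load: R2 ‖ R_L = 1.017 kΩ.
Then V_out = V_CC · R2'/(R1 + R2') = 5.08 × 1.017/5.427 = 0.9522 V.
(Unloaded it would be 1.53 V; the load pulls it down.)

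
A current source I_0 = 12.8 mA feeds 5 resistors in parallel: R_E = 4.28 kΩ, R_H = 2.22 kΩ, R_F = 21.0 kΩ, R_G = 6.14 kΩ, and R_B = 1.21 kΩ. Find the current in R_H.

I ≈ 3.35 mA

ΣG = 1/4.28 + 1/2.22 + 1/21.0 + 1/6.14 + 1/1.21 = 1.721.
R_H takes the fraction G_k/ΣG = 0.4505/1.721 = 0.2617, so I = 12.8 × 0.2617 = 3.350 mA.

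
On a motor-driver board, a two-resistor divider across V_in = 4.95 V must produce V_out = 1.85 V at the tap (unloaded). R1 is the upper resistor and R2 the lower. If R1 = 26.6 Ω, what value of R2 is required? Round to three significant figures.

R2 ≈ 15.9 Ω

The divider ratio is R2/(R1+R2) = 1.85/4.95 = 0.3737.
R2 = R1 · 0.3737/(1 − 0.3737) = 15.87 Ω.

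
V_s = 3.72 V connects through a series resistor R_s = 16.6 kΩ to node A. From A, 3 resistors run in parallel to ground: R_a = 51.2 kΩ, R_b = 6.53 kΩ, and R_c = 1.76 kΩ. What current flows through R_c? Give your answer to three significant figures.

Equivalent of the parallel group: R_p = 1.350 kΩ.
Node voltage V_A = V_s · R_p/(R_s + R_p) = 3.72 × 0.07520 = 0.2797 V.
I(R_c) = V_A / R_c = 0.2797/1.76 = 0.1589 mA.
(Check via current divider: I_total = 0.2072 mA; share G_k/ΣG = 0.7669 → same result.)

I ≈ 0.159 mA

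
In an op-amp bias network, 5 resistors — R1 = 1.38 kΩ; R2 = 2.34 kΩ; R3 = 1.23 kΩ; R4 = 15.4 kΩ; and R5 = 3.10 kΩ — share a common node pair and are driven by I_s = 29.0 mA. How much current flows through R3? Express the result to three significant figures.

I ≈ 10.0 mA

ΣG = 1/1.38 + 1/2.34 + 1/1.23 + 1/15.4 + 1/3.10 = 2.353.
Current divider: I(R3) = I_s · G_k/ΣG = 29.0 × (0.8130/2.353) = 29.0 × 0.3456 = 10.02 mA.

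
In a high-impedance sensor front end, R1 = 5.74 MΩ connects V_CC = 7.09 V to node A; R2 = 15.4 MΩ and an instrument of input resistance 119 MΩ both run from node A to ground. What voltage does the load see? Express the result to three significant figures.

V_out ≈ 4.99 V

First combine the lower leg with the load: R2 ‖ R_L = 13.64 MΩ.
Voltage divider with the loaded lower leg: V_out = 7.09 × 13.64/(5.74 + 13.64) = 7.09 × 0.7037 = 4.990 V.
(Unloaded it would be 5.16 V; the load pulls it down.)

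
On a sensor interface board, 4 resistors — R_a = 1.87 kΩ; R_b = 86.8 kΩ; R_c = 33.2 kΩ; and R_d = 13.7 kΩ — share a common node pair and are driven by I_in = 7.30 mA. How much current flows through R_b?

Conductances: ΣG = 1/1.87 + 1/86.8 + 1/33.2 + 1/13.7 = 0.6494 (1/kΩ).
By the current-divider rule, I = I_in · G_k/ΣG = 7.30 × 0.01774 = 0.1295 mA.

I ≈ 0.130 mA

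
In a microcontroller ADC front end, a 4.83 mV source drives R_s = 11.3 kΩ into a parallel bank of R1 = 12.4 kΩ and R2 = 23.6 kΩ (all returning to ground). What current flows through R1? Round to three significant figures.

I ≈ 0.163 µA

Combine the parallel branches: R_p = (1/12.4 + 1/23.6)⁻¹ = 8.129 kΩ.
V_A by voltage divider: V_A = 4.83 × 8.129/(11.3 + 8.129) = 2.021 mV.
Branch current I = V_A/R1 = 2.021/12.4 = 0.1630 µA.
(Check via current divider: I_total = 0.2486 µA; share G_k/ΣG = 0.6556 → same result.)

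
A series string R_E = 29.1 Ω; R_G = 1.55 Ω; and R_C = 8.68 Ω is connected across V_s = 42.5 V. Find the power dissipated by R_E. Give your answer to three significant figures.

Series current I = V_s/ΣR = 42.5/39.33 = 1.081 A.
P(R_E) = I²·R_E = (1.081)² × 29.1 = 33.98 W.

P ≈ 34.0 W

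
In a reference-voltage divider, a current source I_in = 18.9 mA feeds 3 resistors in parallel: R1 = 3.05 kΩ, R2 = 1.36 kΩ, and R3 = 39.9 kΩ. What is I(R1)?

Conductances: ΣG = 1/3.05 + 1/1.36 + 1/39.9 = 1.088 (1/kΩ).
R1 takes the fraction G_k/ΣG = 0.3279/1.088 = 0.3013, so I = 18.9 × 0.3013 = 5.694 mA.

I ≈ 5.69 mA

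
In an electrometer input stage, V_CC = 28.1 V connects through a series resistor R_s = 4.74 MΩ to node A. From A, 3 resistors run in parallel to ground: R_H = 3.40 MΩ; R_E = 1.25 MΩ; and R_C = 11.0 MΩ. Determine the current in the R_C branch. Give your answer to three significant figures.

I ≈ 0.386 µA

Equivalent of the parallel group: R_p = 0.8439 MΩ.
Node voltage V_A = V_CC · R_p/(R_s + R_p) = 28.1 × 0.1511 = 4.247 V.
I(R_C) = V_A / R_C = 4.247/11.0 = 0.3861 µA.
(Check via current divider: I_total = 5.032 µA; share G_k/ΣG = 0.07671 → same result.)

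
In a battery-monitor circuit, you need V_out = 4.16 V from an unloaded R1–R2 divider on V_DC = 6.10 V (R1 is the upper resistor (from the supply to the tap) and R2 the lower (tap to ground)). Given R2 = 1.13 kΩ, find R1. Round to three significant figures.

V_out/V_DC = R2/(R1+R2) = 0.6820.
R1 = R2·(1/k − 1) = 1.13 × 0.4663 = 0.5270 kΩ.

R1 ≈ 0.527 kΩ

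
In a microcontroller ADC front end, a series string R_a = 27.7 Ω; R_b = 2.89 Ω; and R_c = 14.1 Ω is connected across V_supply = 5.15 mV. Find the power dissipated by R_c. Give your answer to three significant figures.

P ≈ 0.187 µW

The common current is I = 5.15/44.69 = 0.1152 mA.
P = I²R = 0.01328 × 14.1 = 0.1872 µW.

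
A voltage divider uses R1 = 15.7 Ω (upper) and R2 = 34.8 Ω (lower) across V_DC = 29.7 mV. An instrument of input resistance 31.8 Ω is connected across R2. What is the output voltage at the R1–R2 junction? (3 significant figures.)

The load sits in parallel with R2, giving an effective lower resistance R2' = R2·R_L/(R2+R_L) = 16.62 Ω.
Now apply the divider: V_out = 29.7 × 0.5142 = 15.27 mV.

V_out ≈ 15.3 mV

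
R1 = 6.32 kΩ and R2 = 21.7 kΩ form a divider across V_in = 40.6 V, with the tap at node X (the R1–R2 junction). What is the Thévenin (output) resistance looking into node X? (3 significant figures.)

R_th ≈ 4.89 kΩ

Looking into X with the source shorted: R_th = R1·R2/(R1+R2) = 6.320 × 21.7/28.02 = 4.895 kΩ.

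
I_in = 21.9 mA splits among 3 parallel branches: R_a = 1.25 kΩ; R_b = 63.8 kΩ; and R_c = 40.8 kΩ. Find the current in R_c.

ΣG = 1/1.25 + 1/63.8 + 1/40.8 = 0.8402.
Current divider: I(R_c) = I_in · G_k/ΣG = 21.9 × (0.02451/0.8402) = 21.9 × 0.02917 = 0.6389 mA.

I ≈ 0.639 mA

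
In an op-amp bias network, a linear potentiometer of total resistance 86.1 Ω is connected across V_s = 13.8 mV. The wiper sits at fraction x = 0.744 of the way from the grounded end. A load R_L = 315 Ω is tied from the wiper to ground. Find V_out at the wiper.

V_out ≈ 9.76 mV

Lower segment x·R_p = 64.06 Ω; upper segment (1−x)·R_p = 22.04 Ω.
R_L loads the lower segment: effective lower R = 53.23 Ω.
Loaded-divider output: V_out = 13.8 × 0.7072 = 9.759 mV.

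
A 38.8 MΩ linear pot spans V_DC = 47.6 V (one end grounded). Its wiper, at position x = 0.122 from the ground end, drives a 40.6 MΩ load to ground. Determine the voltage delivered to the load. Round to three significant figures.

V_out ≈ 5.27 V

The pot divides into 34.07 MΩ above the wiper and 4.734 MΩ below.
(x·R_p) ‖ R_L = 4.239 MΩ.
V_out = 47.6 × 4.239/(34.07 + 4.239) = 5.268 V.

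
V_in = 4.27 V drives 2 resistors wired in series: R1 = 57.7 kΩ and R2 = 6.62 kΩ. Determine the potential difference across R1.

Series total: ΣR = 57.7 + 6.62 = 64.32 kΩ.
V = V_in · R/ΣR = 4.27 × 0.8971 = 3.831 V.

V ≈ 3.83 V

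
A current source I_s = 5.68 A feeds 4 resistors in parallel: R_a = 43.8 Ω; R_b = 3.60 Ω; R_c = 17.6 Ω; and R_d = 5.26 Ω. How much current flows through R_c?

Conductances: ΣG = 1/43.8 + 1/3.60 + 1/17.6 + 1/5.26 = 0.5475 (1/Ω).
R_c takes the fraction G_k/ΣG = 0.05682/0.5475 = 0.1038, so I = 5.68 × 0.1038 = 0.5894 A.

I ≈ 0.589 A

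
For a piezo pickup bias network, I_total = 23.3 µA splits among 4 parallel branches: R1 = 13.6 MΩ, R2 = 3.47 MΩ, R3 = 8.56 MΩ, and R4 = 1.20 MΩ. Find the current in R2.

Total conductance ΣG = 1/13.6 + 1/3.47 + 1/8.56 + 1/1.20 = 1.312 (units of 1/MΩ).
R2 takes the fraction G_k/ΣG = 0.2882/1.312 = 0.2197, so I = 23.3 × 0.2197 = 5.118 µA.

I ≈ 5.12 µA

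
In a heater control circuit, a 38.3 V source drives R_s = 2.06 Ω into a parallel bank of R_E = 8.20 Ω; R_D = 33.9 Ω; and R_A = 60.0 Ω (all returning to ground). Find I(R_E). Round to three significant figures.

I ≈ 3.47 A

Parallel bank: R_p = 1/(1/8.20 + 1/33.9 + 1/60.0) = 5.948 Ω.
Node voltage V_A = V_in · R_p/(R_s + R_p) = 38.3 × 0.7428 = 28.45 V.
Branch current I = V_A/R_E = 28.45/8.20 = 3.469 A.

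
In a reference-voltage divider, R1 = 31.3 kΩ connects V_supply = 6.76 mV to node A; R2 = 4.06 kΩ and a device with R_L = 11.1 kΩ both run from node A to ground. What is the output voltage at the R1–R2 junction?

V_out ≈ 0.586 mV

First combine the lower leg with the load: R2 ‖ R_L = 2.973 kΩ.
Then V_out = V_supply · R2'/(R1 + R2') = 6.76 × 2.973/34.27 = 0.5863 mV.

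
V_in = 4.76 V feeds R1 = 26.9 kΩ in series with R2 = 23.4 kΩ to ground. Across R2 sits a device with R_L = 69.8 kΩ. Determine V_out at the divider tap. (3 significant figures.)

V_out ≈ 1.88 V

First combine the lower leg with the load: R2 ‖ R_L = 17.52 kΩ.
Then V_out = V_in · R2'/(R1 + R2') = 4.76 × 17.52/44.42 = 1.878 V.
(Unloaded it would be 2.21 V; the load pulls it down.)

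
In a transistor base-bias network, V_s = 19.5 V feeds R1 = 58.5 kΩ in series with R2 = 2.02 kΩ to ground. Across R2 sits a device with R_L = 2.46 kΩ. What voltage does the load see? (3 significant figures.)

V_out ≈ 0.363 V

R2 ‖ R_L = (2.02 × 2.46)/(2.02 + 2.46) = 1.109 kΩ.
Then V_out = V_s · R2'/(R1 + R2') = 19.5 × 1.109/59.61 = 0.3629 V.
(Unloaded it would be 0.651 V; the load pulls it down.)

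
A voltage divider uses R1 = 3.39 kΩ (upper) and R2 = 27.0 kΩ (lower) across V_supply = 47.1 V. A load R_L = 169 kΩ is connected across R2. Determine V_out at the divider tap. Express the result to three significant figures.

V_out ≈ 41.1 V

The load sits in parallel with R2, giving an effective lower resistance R2' = R2·R_L/(R2+R_L) = 23.28 kΩ.
Voltage divider with the loaded lower leg: V_out = 47.1 × 23.28/(3.39 + 23.28) = 47.1 × 0.8729 = 41.11 V.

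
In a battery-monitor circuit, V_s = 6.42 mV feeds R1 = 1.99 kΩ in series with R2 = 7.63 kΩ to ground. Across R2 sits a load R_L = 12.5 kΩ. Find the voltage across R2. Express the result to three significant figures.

V_out ≈ 4.52 mV

R2 ‖ R_L = (7.63 × 12.5)/(7.63 + 12.5) = 4.738 kΩ.
Then V_out = V_s · R2'/(R1 + R2') = 6.42 × 4.738/6.728 = 4.521 mV.
(Unloaded it would be 5.09 mV; the load pulls it down.)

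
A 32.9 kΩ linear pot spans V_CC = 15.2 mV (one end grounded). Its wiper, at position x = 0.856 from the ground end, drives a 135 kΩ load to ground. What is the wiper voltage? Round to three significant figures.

V_out ≈ 12.6 mV

The pot divides into 4.738 kΩ above the wiper and 28.16 kΩ below.
(x·R_p) ‖ R_L = 23.30 kΩ.
Then V_out = V_CC · 23.30/(4.738 + 23.30) = 12.63 mV.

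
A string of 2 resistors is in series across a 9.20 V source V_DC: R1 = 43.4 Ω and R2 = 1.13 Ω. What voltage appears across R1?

V ≈ 8.97 V

Series total: ΣR = 43.4 + 1.13 = 44.53 Ω.
Voltage divider: V = V_DC · (43.40 / 44.53) = 9.20 × 0.9746 = 8.967 V.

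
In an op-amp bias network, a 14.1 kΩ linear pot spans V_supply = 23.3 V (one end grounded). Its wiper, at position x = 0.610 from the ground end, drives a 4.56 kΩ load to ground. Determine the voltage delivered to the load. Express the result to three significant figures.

The pot divides into 5.499 kΩ above the wiper and 8.601 kΩ below.
(x·R_p) ‖ R_L = 2.980 kΩ.
V_out = 23.3 × 2.980/(5.499 + 2.980) = 8.189 V.
(Unloaded: V_out = x·V_supply = 14.2 V.)

V_out ≈ 8.19 V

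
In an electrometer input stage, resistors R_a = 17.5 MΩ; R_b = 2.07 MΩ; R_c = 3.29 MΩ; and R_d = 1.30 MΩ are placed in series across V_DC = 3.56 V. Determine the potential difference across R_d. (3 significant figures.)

V ≈ 0.192 V

Total series resistance ΣR = 17.5 + 2.07 + 3.29 + 1.30 = 24.16 MΩ.
By the voltage-divider rule, V = 3.56 × 1.300/24.16 = 0.1916 V.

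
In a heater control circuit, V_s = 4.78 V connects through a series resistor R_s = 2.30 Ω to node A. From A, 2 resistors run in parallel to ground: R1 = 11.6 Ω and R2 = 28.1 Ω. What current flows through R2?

I ≈ 0.133 A

Equivalent of the parallel group: R_p = 8.211 Ω.
V_A by voltage divider: V_A = 4.78 × 8.211/(2.30 + 8.211) = 3.734 V.
I(R2) = V_A / R2 = 3.734/28.1 = 0.1329 A.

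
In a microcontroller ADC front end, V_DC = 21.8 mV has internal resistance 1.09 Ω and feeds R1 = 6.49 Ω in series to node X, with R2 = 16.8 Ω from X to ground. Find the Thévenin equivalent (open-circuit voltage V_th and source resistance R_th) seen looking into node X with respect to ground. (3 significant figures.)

V_th ≈ 15.0 mV, R_th ≈ 5.22 Ω

R1' = 1.09 + 6.49 = 7.580 Ω (source resistance + R1).
With X open, the divider is unloaded: V_th = 21.8 × 16.8/24.38 = 15.02 mV.
Zeroing V_DC shorts the top of R1' to ground, so R_th = R1' ‖ R2 = 5.223 Ω.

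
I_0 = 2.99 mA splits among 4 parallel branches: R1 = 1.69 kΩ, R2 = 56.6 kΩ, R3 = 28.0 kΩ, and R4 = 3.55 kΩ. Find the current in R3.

ΣG = 1/1.69 + 1/56.6 + 1/28.0 + 1/3.55 = 0.9268.
By the current-divider rule, I = I_0 · G_k/ΣG = 2.99 × 0.03854 = 0.1152 mA.

I ≈ 0.115 mA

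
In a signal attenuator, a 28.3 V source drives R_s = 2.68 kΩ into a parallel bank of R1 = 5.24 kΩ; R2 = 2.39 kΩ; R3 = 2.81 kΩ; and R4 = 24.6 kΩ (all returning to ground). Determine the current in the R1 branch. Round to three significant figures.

I ≈ 1.46 mA

Parallel bank: R_p = 1/(1/5.24 + 1/2.39 + 1/2.81 + 1/24.6) = 0.9943 kΩ.
V_A by voltage divider: V_A = 28.3 × 0.9943/(2.68 + 0.9943) = 7.658 V.
Branch current I = V_A/R1 = 7.658/5.24 = 1.461 mA.
(Equivalently: I_total = 7.702 mA, then current-divider fraction G_k/ΣG = 0.1897.)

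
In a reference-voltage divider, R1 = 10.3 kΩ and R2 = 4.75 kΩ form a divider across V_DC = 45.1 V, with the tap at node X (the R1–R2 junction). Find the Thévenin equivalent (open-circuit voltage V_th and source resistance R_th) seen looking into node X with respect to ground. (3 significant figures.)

V_th ≈ 14.2 V, R_th ≈ 3.25 kΩ

With X open, the divider is unloaded: V_th = 45.1 × 4.75/15.05 = 14.23 V.
With V_DC suppressed (replaced by a short), R_th = R1 ‖ R2 = (10.30 × 4.75)/(10.30 + 4.75) = 3.251 kΩ.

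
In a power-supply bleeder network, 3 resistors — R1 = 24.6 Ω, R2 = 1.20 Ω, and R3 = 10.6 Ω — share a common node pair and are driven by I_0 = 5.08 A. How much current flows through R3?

I ≈ 0.495 A

Conductances: ΣG = 1/24.6 + 1/1.20 + 1/10.6 = 0.9683 (1/Ω).
R3 takes the fraction G_k/ΣG = 0.09434/0.9683 = 0.09743, so I = 5.08 × 0.09743 = 0.4949 A.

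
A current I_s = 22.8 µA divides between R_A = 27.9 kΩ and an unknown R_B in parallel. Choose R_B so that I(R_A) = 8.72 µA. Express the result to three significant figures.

R_B ≈ 17.3 kΩ

Two-branch current divider: I_A = I_s · R_B/(R_A + R_B).
8.72/22.8 = R_B/(R_A + R_B) → R_B = R_A · (0.3825)/(1 − 0.3825) = 27.9 × 0.6193 = 17.28 kΩ.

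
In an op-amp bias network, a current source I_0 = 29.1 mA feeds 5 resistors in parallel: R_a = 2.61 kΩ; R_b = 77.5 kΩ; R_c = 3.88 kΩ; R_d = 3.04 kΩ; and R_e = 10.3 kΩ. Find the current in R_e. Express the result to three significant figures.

I ≈ 2.62 mA

Conductances: ΣG = 1/2.61 + 1/77.5 + 1/3.88 + 1/3.04 + 1/10.3 = 1.080 (1/kΩ).
R_e takes the fraction G_k/ΣG = 0.09709/1.080 = 0.08991, so I = 29.1 × 0.08991 = 2.616 mA.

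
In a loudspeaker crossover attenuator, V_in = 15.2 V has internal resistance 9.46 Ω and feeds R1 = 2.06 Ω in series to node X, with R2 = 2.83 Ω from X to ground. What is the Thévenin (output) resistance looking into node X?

R1' = 9.46 + 2.06 = 11.52 Ω (source resistance + R1).
With V_in suppressed (replaced by a short), R_th = R1' ‖ R2 = (11.52 × 2.83)/(11.52 + 2.83) = 2.272 Ω.

R_th ≈ 2.27 Ω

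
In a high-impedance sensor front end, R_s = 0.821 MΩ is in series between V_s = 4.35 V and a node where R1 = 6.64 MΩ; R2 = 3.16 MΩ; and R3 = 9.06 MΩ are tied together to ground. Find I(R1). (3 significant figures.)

Combine the parallel branches: R_p = (1/6.64 + 1/3.16 + 1/9.06)⁻¹ = 1.732 MΩ.
V_A by voltage divider: V_A = 4.35 × 1.732/(0.821 + 1.732) = 2.951 V.
I(R1) = V_A / R1 = 2.951/6.64 = 0.4444 µA.

I ≈ 0.444 µA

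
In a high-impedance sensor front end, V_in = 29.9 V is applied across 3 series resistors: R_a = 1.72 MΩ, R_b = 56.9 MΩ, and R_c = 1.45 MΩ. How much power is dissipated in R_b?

ΣR = 60.07 MΩ → I = 29.9/60.07 = 0.4978 µA.
V(R_b) = I·R = 28.32 V; P = V·I = 28.32 × 0.4978 = 14.10 µW.

P ≈ 14.1 µW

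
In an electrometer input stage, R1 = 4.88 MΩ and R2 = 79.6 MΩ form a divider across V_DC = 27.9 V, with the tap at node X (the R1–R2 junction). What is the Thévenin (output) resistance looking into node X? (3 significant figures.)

R_th ≈ 4.60 MΩ

With V_DC suppressed (replaced by a short), R_th = R1 ‖ R2 = (4.880 × 79.6)/(4.880 + 79.6) = 4.598 MΩ.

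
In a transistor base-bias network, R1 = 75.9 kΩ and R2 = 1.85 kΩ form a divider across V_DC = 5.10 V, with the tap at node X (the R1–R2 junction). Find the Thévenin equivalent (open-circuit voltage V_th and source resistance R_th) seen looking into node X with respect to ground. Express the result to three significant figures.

V_th ≈ 0.121 V, R_th ≈ 1.81 kΩ

With X open, the divider is unloaded: V_th = 5.10 × 1.85/77.75 = 0.1214 V.
Zeroing V_DC shorts the top of R1 to ground, so R_th = R1 ‖ R2 = 1.806 kΩ.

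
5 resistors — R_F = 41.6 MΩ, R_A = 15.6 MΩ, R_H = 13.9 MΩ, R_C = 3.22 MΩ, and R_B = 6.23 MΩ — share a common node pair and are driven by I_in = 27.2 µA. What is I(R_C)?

I ≈ 13.4 µA

Conductances: ΣG = 1/41.6 + 1/15.6 + 1/13.9 + 1/3.22 + 1/6.23 = 0.6312 (1/MΩ).
Current divider: I(R_C) = I_in · G_k/ΣG = 27.2 × (0.3106/0.6312) = 27.2 × 0.4920 = 13.38 µA.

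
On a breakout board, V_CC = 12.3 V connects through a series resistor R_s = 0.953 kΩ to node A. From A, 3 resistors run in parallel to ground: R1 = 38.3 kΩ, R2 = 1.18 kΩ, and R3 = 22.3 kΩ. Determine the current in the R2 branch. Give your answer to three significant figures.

Combine the parallel branches: R_p = (1/38.3 + 1/1.18 + 1/22.3)⁻¹ = 1.089 kΩ.
V_A by voltage divider: V_A = 12.3 × 1.089/(0.953 + 1.089) = 6.559 V.
I(R2) = V_A / R2 = 6.559/1.18 = 5.559 mA.

I ≈ 5.56 mA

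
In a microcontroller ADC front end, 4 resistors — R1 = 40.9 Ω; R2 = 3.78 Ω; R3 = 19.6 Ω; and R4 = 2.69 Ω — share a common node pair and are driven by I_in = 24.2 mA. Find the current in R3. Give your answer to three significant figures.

Conductances: ΣG = 1/40.9 + 1/3.78 + 1/19.6 + 1/2.69 = 0.7118 (1/Ω).
R3 takes the fraction G_k/ΣG = 0.05102/0.7118 = 0.07168, so I = 24.2 × 0.07168 = 1.735 mA.

I ≈ 1.73 mA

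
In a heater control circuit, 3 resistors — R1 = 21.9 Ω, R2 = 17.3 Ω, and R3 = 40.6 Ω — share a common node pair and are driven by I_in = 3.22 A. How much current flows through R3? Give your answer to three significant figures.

ΣG = 1/21.9 + 1/17.3 + 1/40.6 = 0.1281.
Current divider: I(R3) = I_in · G_k/ΣG = 3.22 × (0.02463/0.1281) = 3.22 × 0.1923 = 0.6191 A.

I ≈ 0.619 A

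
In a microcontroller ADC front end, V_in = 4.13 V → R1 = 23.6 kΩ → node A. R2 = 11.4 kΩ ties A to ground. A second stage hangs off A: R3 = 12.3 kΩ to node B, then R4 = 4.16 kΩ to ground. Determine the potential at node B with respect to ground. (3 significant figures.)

Node A sees R2 in parallel with the series input of stage 2, R3 + R4 = 16.46 kΩ.
R2 ‖ (R3+R4) = 6.735 kΩ.
First divider: V_A = V_in · 6.735/(23.6 + 6.735) = 0.9170 V.
V_B = V_A × 0.2527 = 0.2317 V.

V_B ≈ 0.232 V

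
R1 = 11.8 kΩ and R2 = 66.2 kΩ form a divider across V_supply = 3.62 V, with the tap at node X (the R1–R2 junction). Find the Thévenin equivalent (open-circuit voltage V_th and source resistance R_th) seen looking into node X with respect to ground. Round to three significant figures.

V_th is the unloaded tap voltage: V_supply · R2/(R1+R2) = 3.62 × 0.8487 = 3.072 V.
Zeroing V_supply shorts the top of R1 to ground, so R_th = R1 ‖ R2 = 10.01 kΩ.

V_th ≈ 3.07 V, R_th ≈ 10.0 kΩ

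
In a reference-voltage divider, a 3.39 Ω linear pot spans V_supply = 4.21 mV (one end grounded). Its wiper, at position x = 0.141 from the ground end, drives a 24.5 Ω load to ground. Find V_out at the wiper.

V_out ≈ 0.584 mV

The pot divides into 2.912 Ω above the wiper and 0.4780 Ω below.
R_L loads the lower segment: effective lower R = 0.4688 Ω.
Then V_out = V_supply · 0.4688/(2.912 + 0.4688) = 0.5838 mV.
(Unloaded: V_out = x·V_supply = 0.594 mV.)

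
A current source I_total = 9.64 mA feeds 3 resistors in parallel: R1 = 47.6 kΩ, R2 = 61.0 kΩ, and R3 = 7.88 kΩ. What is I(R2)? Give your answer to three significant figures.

I ≈ 0.962 mA

ΣG = 1/47.6 + 1/61.0 + 1/7.88 = 0.1643.
By the current-divider rule, I = I_total · G_k/ΣG = 9.64 × 0.09977 = 0.9618 mA.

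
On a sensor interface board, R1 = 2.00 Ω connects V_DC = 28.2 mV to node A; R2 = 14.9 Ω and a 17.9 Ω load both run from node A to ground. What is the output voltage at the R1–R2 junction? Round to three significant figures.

R2 ‖ R_L = (14.9 × 17.9)/(14.9 + 17.9) = 8.131 Ω.
Voltage divider with the loaded lower leg: V_out = 28.2 × 8.131/(2.00 + 8.131) = 28.2 × 0.8026 = 22.63 mV.

V_out ≈ 22.6 mV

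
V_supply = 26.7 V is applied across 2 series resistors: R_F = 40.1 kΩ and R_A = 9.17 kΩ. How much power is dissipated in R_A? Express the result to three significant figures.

Series current I = V_supply/ΣR = 26.7/49.27 = 0.5419 mA.
P(R_A) = I²·R_A = (0.5419)² × 9.17 = 2.693 mW.

P ≈ 2.69 mW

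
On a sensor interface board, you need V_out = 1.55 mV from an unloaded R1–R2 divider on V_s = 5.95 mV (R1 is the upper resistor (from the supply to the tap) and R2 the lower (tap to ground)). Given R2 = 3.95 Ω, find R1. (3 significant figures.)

Required fraction k = V_out/V_s = 0.2605.
R1 = R2·(1/k − 1) = 3.95 × 2.839 = 11.21 Ω.

R1 ≈ 11.2 Ω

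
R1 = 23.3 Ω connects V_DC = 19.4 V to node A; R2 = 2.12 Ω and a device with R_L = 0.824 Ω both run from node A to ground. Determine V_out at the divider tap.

V_out ≈ 0.482 V

First combine the lower leg with the load: R2 ‖ R_L = 0.5934 Ω.
Voltage divider with the loaded lower leg: V_out = 19.4 × 0.5934/(23.3 + 0.5934) = 19.4 × 0.02483 = 0.4818 V.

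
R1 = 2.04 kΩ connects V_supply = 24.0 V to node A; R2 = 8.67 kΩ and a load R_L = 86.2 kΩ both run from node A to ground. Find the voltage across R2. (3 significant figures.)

First combine the lower leg with the load: R2 ‖ R_L = 7.878 kΩ.
Voltage divider with the loaded lower leg: V_out = 24.0 × 7.878/(2.04 + 7.878) = 24.0 × 0.7943 = 19.06 V.

V_out ≈ 19.1 V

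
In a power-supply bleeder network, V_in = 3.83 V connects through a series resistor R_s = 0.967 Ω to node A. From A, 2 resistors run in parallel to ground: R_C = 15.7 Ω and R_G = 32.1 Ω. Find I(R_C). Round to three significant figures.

Combine the parallel branches: R_p = (1/15.7 + 1/32.1)⁻¹ = 10.54 Ω.
V_A = 3.83 × 10.54/11.51 = 3.508 V.
Branch current I = V_A/R_C = 3.508/15.7 = 0.2235 A.
(Equivalently: I_total = 0.3327 A, then current-divider fraction G_k/ΣG = 0.6715.)

I ≈ 0.223 A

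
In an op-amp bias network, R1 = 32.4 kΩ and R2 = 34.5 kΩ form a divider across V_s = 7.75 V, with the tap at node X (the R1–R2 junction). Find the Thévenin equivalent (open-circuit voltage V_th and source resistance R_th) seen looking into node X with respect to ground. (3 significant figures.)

V_th ≈ 4.00 V, R_th ≈ 16.7 kΩ

V_th is the unloaded tap voltage: V_s · R2/(R1+R2) = 7.75 × 0.5157 = 3.997 V.
Looking into X with the source shorted: R_th = R1·R2/(R1+R2) = 32.40 × 34.5/66.90 = 16.71 kΩ.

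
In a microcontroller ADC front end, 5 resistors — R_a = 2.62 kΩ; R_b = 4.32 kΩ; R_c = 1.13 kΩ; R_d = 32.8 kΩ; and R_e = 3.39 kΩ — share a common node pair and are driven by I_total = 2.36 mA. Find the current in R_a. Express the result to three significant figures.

Total conductance ΣG = 1/2.62 + 1/4.32 + 1/1.13 + 1/32.8 + 1/3.39 = 1.824 (units of 1/kΩ).
By the current-divider rule, I = I_total · G_k/ΣG = 2.36 × 0.2093 = 0.4940 mA.

I ≈ 0.494 mA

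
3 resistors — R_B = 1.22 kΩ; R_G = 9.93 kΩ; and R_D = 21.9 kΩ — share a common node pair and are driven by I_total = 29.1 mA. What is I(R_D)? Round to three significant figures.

I ≈ 1.38 mA

Conductances: ΣG = 1/1.22 + 1/9.93 + 1/21.9 = 0.9660 (1/kΩ).
Current divider: I(R_D) = I_total · G_k/ΣG = 29.1 × (0.04566/0.9660) = 29.1 × 0.04727 = 1.375 mA.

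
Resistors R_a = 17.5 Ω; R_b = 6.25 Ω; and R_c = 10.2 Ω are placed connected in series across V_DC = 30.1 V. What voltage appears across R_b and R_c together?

V ≈ 14.6 V

Series total: ΣR = 17.5 + 6.25 + 10.2 = 33.95 Ω.
R_{R_b..R_c} = 6.25 + 10.2 = 16.45 Ω.
By the voltage-divider rule, V = 30.1 × 16.45/33.95 = 14.58 V.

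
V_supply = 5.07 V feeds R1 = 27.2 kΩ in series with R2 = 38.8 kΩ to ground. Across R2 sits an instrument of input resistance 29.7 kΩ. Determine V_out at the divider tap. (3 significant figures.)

First combine the lower leg with the load: R2 ‖ R_L = 16.82 kΩ.
Then V_out = V_supply · R2'/(R1 + R2') = 5.07 × 16.82/44.02 = 1.937 V.

V_out ≈ 1.94 V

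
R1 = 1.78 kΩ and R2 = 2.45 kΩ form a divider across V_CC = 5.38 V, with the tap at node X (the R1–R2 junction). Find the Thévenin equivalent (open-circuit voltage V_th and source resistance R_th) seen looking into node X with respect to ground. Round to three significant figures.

V_th is the unloaded tap voltage: V_CC · R2/(R1+R2) = 5.38 × 0.5792 = 3.116 V.
With V_CC suppressed (replaced by a short), R_th = R1 ‖ R2 = (1.780 × 2.45)/(1.780 + 2.45) = 1.031 kΩ.

V_th ≈ 3.12 V, R_th ≈ 1.03 kΩ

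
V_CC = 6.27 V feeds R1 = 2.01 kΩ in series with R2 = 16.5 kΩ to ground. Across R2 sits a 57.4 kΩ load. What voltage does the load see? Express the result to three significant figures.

V_out ≈ 5.42 V

R2 ‖ R_L = (16.5 × 57.4)/(16.5 + 57.4) = 12.82 kΩ.
Voltage divider with the loaded lower leg: V_out = 6.27 × 12.82/(2.01 + 12.82) = 6.27 × 0.8644 = 5.420 V.
(Unloaded it would be 5.59 V; the load pulls it down.)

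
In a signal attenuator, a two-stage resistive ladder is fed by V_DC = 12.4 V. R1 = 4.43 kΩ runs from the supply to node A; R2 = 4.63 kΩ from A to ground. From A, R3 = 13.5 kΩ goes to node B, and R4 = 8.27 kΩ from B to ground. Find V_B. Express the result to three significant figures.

V_B ≈ 2.18 V

Node A sees R2 in parallel with the series input of stage 2, R3 + R4 = 21.77 kΩ.
R2 ‖ (R3+R4) = 3.818 kΩ.
So V_A = 12.4 × 0.4629 = 5.740 V.
Then the unloaded second divider: V_B = V_A × R4/(R3+R4) = 5.740 × 0.3799 = 2.180 V.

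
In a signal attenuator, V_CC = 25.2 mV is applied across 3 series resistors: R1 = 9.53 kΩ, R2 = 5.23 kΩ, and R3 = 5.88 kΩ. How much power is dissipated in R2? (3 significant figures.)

P ≈ 7.80 nW

The common current is I = 25.2/20.64 = 1.221 µA.
P = I²R = 1.491 × 5.23 = 7.796 nW.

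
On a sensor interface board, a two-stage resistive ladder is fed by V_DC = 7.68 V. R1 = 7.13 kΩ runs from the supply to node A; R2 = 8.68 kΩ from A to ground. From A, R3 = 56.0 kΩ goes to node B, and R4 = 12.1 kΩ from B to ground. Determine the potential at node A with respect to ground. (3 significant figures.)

V_A ≈ 3.99 V

The second stage (R3 + R4 = 68.10 kΩ) loads node A in parallel with R2.
Effective lower resistance at A: R2 ‖ 68.10 = 7.699 kΩ.
First divider: V_A = V_DC · 7.699/(7.13 + 7.699) = 3.987 V.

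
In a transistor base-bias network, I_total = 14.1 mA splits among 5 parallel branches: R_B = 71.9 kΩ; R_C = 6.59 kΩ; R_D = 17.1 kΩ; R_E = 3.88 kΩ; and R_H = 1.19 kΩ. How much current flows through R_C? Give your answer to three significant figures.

Conductances: ΣG = 1/71.9 + 1/6.59 + 1/17.1 + 1/3.88 + 1/1.19 = 1.322 (1/kΩ).
R_C takes the fraction G_k/ΣG = 0.1517/1.322 = 0.1148, so I = 14.1 × 0.1148 = 1.618 mA.

I ≈ 1.62 mA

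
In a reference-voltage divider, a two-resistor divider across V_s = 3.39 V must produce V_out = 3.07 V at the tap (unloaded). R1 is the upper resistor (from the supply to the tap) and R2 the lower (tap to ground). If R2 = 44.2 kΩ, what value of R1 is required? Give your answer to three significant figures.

R1 ≈ 4.61 kΩ

V_out/V_s = R2/(R1+R2) = 0.9056.
Rearranging, R1 = R2·(1−k)/k = 44.2 × 0.1042 = 4.607 kΩ.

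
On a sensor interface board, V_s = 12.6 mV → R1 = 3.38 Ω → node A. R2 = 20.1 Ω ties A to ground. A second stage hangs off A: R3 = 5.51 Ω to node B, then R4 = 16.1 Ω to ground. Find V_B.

Node A sees R2 in parallel with the series input of stage 2, R3 + R4 = 21.61 Ω.
Effective lower resistance at A: R2 ‖ 21.61 = 10.41 Ω.
So V_A = 12.6 × 0.7550 = 9.513 mV.
Stage 2 is unloaded, so V_B = V_A · R4/(R3+R4) = 9.513 × 16.1/21.61 = 7.087 mV.

V_B ≈ 7.09 mV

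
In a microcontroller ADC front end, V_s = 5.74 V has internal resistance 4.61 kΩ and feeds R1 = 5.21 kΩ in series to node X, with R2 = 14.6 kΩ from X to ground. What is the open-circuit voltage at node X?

R1' = 4.61 + 5.21 = 9.820 kΩ (source resistance + R1).
V_th is the unloaded tap voltage: V_s · R2/(R1'+R2) = 5.74 × 0.5979 = 3.432 V.

V_th ≈ 3.43 V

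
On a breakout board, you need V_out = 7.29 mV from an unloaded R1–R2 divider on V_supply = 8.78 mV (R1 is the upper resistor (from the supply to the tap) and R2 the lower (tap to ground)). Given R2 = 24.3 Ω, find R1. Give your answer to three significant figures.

R1 ≈ 4.97 Ω

V_out/V_supply = R2/(R1+R2) = 0.8303.
R1 = R2·(1/k − 1) = 24.3 × 0.2044 = 4.967 Ω.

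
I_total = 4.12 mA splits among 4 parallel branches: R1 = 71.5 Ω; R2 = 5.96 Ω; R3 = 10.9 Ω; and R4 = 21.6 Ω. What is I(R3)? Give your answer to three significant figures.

I ≈ 1.18 mA

ΣG = 1/71.5 + 1/5.96 + 1/10.9 + 1/21.6 = 0.3198.
Current divider: I(R3) = I_total · G_k/ΣG = 4.12 × (0.09174/0.3198) = 4.12 × 0.2869 = 1.182 mA.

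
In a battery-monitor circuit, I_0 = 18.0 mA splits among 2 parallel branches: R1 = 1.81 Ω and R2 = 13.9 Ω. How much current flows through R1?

I ≈ 15.9 mA

With just two branches, the current splits inversely with resistance.
So I = 18.0 × 13.9/15.71 = 15.93 mA.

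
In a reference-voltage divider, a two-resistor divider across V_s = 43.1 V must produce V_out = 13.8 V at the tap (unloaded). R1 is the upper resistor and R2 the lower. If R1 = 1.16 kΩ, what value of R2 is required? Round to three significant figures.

V_out/V_s = R2/(R1+R2) = 0.3202.
Rearranging, R2 = R1·k/(1−k) = 1.16 × 0.4710 = 0.5463 kΩ.

R2 ≈ 0.546 kΩ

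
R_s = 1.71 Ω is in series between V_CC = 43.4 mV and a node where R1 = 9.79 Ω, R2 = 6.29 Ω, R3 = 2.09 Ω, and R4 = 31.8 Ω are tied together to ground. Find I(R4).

I ≈ 0.589 mA

Equivalent of the parallel group: R_p = 1.297 Ω.
V_A by voltage divider: V_A = 43.4 × 1.297/(1.71 + 1.297) = 18.72 mV.
Branch current I = V_A/R4 = 18.72/31.8 = 0.5887 mA.
(Check via current divider: I_total = 14.43 mA; share G_k/ΣG = 0.04078 → same result.)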